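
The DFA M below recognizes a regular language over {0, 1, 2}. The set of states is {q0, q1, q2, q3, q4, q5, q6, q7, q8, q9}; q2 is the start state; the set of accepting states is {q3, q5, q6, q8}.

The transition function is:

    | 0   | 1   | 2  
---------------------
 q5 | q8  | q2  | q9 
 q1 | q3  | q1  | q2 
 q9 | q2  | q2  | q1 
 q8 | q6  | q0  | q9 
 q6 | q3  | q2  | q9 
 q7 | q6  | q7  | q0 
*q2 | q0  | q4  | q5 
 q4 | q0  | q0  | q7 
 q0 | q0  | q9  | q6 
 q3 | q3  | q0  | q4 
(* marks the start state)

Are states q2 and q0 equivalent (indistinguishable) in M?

Yes

All states are reachable from the start state.
Initial partition by acceptance: {q3,q5,q6,q8} | {q0,q1,q2,q4,q7,q9}.
On input 0, block {q0,q1,q2,q4,q7,q9} splits into {q0,q2,q4,q9} and {q1,q7}.
On input 2, block {q0,q2,q4,q9} splits into {q0,q2} and {q4,q9}.
The partition is now stable with 4 blocks: {q3,q5,q6,q8} | {q0,q2} | {q1,q7} | {q4,q9}.
q2 and q0 lie in the same block of the stable partition, so they are equivalent — no string distinguishes them.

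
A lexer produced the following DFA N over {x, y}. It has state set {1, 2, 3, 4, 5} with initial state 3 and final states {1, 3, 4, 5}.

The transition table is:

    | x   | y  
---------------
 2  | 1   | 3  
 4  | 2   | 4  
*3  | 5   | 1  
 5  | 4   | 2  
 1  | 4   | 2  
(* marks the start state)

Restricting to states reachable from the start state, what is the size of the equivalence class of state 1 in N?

2

Start with accepting vs non-accepting: {1,3,4,5} | {2}.
Split {1,3,4,5} by δ(·,x) → {1,3,5} and {4}.
Refine {1,3,5} on symbol x: members go to different blocks, giving {1,5} and {3}.
Stable partition: {1,5} | {2} | {4} | {3} — 4 equivalence classes.
State 1 belongs to the block {1,5}, which has 2 states.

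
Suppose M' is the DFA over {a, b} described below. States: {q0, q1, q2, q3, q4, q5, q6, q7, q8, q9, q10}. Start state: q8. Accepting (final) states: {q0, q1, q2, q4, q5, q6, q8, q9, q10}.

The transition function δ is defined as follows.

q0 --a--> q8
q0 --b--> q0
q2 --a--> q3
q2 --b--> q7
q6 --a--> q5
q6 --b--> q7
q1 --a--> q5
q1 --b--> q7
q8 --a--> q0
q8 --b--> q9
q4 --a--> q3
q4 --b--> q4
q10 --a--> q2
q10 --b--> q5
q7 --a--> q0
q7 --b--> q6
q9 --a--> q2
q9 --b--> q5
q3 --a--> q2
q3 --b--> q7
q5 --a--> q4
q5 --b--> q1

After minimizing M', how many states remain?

Reachable states from the start: {q0,q1,q2,q3,q4,q5,q6,q7,q8,q9}. Unreachable: {q10} — drop them.
Initial partition by acceptance: {q0,q1,q2,q4,q5,q6,q8,q9} | {q3,q7}.
Split {q0,q1,q2,q4,q5,q6,q8,q9} by δ(·,a) → {q0,q1,q5,q6,q8,q9} and {q2,q4}.
Split {q0,q1,q5,q6,q8,q9} by δ(·,a) → {q0,q1,q6,q8} and {q5,q9}.
Split {q0,q1,q6,q8} by δ(·,a) → {q0,q8} and {q1,q6}.
Refine {q0,q8} on symbol b: members go to different blocks, giving {q0} and {q8}.
Split {q3,q7} by δ(·,a) → {q3} and {q7}.
On input b, block {q2,q4} splits into {q2} and {q4}.
On input a, block {q5,q9} splits into {q5} and {q9}.
No further refinement is possible. Final partition (9 blocks): {q0} | {q3} | {q2} | {q5} | {q1,q6} | {q8} | {q7} | {q4} | {q9}.

9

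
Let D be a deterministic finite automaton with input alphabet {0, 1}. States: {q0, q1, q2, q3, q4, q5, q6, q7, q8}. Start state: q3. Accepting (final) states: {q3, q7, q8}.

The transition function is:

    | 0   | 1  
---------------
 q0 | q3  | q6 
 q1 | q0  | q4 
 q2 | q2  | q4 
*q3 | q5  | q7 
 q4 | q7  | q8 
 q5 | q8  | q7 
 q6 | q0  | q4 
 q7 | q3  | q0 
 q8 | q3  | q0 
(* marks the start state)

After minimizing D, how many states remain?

5

First remove the unreachable states {q1,q2}; 7 states remain.
Start with accepting vs non-accepting: {q3,q7,q8} | {q0,q4,q5,q6}.
Split {q3,q7,q8} by δ(·,0) → {q7,q8} and {q3}.
Split {q0,q4,q5,q6} by δ(·,0) → {q4,q5} and {q0} and {q6}.
No further refinement is possible. Final partition (5 blocks): {q7,q8} | {q4,q5} | {q3} | {q0} | {q6}.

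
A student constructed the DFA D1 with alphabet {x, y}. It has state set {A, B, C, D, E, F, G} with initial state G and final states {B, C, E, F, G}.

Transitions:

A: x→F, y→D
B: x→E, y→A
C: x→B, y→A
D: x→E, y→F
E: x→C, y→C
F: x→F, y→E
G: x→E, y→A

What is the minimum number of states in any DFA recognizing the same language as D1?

Every state is reachable, so we keep all 7.
Initial partition by acceptance: {B,C,E,F,G} | {A,D}.
On input y, block {B,C,E,F,G} splits into {B,C,G} and {E,F}.
Split {B,C,G} by δ(·,x) → {B,G} and {C}.
On input y, block {A,D} splits into {A} and {D}.
Refine {E,F} on symbol x: members go to different blocks, giving {E} and {F}.
The partition is now stable with 6 blocks: {B,G} | {A} | {E} | {C} | {D} | {F}.

6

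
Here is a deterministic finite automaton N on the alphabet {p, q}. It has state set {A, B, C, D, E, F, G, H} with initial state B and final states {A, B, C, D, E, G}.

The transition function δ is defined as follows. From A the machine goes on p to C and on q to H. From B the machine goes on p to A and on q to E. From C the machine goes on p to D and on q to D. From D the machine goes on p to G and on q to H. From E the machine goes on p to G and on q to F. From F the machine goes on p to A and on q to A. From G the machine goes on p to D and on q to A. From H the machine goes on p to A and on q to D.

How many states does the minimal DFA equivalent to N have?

Every state is reachable, so we keep all 8.
Start with accepting vs non-accepting: {A,B,C,D,E,G} | {F,H}.
On input q, block {A,B,C,D,E,G} splits into {A,D,E} and {B,C,G}.
The partition is now stable with 3 blocks: {A,D,E} | {F,H} | {B,C,G}.

3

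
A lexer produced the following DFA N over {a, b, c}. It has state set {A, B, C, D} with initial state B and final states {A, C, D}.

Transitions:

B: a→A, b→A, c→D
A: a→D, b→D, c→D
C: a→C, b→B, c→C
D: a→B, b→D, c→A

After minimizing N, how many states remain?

First remove the unreachable states {C}; 3 states remain.
Start with accepting vs non-accepting: {A,D} | {B}.
On input a, block {A,D} splits into {A} and {D}.
No further refinement is possible. Final partition (3 blocks): {A} | {B} | {D}.

3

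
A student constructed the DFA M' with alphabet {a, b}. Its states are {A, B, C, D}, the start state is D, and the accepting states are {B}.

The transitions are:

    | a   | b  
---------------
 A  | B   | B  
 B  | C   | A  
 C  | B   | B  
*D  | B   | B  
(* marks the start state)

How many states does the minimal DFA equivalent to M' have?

2

All states are reachable from the start state.
Initial partition by acceptance: {B} | {A,C,D}.
The partition is now stable with 2 blocks: {B} | {A,C,D}.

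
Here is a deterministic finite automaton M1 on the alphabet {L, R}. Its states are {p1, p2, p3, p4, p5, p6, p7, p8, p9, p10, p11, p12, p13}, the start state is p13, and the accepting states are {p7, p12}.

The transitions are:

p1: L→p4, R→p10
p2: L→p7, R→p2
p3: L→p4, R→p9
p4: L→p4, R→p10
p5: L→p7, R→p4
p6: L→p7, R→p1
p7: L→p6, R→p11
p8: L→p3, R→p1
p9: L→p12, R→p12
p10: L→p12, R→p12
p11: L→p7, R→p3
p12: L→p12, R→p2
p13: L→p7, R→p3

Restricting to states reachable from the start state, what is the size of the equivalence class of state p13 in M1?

3

First remove the unreachable states {p5,p8}; 11 states remain.
Start with accepting vs non-accepting: {p7,p12} | {p1,p2,p3,p4,p6,p9,p10,p11,p13}.
On input L, block {p7,p12} splits into {p7} and {p12}.
Split {p1,p2,p3,p4,p6,p9,p10,p11,p13} by δ(·,L) → {p2,p6,p11,p13} and {p1,p3,p4} and {p9,p10}.
Refine {p2,p6,p11,p13} on symbol R: members go to different blocks, giving {p6,p11,p13} and {p2}.
Stable partition: {p7} | {p6,p11,p13} | {p12} | {p1,p3,p4} | {p9,p10} | {p2} — 6 equivalence classes.
The equivalence class containing p13 is {p6,p11,p13}, of size 3.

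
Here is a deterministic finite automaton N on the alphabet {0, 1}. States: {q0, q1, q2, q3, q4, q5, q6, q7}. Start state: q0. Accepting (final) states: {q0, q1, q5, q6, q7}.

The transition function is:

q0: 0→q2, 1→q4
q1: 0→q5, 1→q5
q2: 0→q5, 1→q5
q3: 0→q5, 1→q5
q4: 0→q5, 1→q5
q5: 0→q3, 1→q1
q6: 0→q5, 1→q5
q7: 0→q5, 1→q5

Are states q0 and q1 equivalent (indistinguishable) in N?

No

States {q6,q7} cannot be reached from the start state, so discard them.
P0 = {q0,q1,q5} | {q2,q3,q4}.
Split {q0,q1,q5} by δ(·,0) → {q0,q5} and {q1}.
Refine {q0,q5} on symbol 1: members go to different blocks, giving {q0} and {q5}.
No further refinement is possible. Final partition (4 blocks): {q0} | {q2,q3,q4} | {q1} | {q5}.
q0 and q1 end up in different blocks, so they are distinguishable. For instance, the string '0' is accepted from only q1.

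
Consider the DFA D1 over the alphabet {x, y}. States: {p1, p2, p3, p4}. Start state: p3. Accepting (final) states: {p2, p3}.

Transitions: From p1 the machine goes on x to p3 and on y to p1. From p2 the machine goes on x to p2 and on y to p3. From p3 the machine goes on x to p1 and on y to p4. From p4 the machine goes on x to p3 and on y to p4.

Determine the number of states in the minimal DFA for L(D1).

Reachable states from the start: {p1,p3,p4}. Unreachable: {p2} — drop them.
Initial partition by acceptance: {p3} | {p1,p4}.
Stable partition: {p3} | {p1,p4} — 2 equivalence classes.

2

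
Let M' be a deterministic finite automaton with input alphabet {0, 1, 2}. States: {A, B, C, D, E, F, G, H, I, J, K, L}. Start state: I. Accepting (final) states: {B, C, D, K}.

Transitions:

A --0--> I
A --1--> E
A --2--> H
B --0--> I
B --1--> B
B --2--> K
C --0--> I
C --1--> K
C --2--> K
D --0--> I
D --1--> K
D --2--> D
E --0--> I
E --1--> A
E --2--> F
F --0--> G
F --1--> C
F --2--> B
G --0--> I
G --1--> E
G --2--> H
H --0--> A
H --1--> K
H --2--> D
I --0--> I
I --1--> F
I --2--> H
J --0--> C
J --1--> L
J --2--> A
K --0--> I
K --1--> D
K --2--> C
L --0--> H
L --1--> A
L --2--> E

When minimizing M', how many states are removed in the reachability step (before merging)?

2

Starting at I and following transitions, the reachable set is {A, B, C, D, E, F, G, H, I, K}. That leaves J, L unreachable — 2 in total.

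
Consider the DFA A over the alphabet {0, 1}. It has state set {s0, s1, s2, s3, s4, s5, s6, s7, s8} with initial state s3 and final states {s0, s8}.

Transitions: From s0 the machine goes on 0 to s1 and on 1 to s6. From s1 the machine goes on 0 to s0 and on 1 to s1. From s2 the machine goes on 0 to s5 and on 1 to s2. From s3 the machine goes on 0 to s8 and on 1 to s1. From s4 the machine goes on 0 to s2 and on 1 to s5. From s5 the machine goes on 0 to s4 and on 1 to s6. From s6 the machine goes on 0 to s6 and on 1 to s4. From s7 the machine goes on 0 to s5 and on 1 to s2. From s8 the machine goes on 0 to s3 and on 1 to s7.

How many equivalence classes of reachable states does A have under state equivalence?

Every state is reachable, so we keep all 9.
P0 = {s0,s8} | {s1,s2,s3,s4,s5,s6,s7}.
Split {s1,s2,s3,s4,s5,s6,s7} by δ(·,0) → {s2,s4,s5,s6,s7} and {s1,s3}.
No further refinement is possible. Final partition (3 blocks): {s0,s8} | {s2,s4,s5,s6,s7} | {s1,s3}.

3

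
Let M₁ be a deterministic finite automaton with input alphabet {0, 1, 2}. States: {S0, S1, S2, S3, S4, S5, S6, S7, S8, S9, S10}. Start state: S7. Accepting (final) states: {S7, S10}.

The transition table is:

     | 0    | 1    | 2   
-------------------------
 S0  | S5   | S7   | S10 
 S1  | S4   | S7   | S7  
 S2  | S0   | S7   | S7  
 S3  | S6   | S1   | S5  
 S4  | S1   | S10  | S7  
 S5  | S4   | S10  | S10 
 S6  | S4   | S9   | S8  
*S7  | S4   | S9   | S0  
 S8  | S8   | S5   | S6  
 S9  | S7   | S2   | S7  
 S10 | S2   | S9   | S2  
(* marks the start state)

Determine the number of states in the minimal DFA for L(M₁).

Reachable states from the start: {S0,S1,S2,S4,S5,S7,S9,S10}. Unreachable: {S3,S6,S8} — drop them.
P0 = {S7,S10} | {S0,S1,S2,S4,S5,S9}.
On input 0, block {S0,S1,S2,S4,S5,S9} splits into {S0,S1,S2,S4,S5} and {S9}.
The partition is now stable with 3 blocks: {S7,S10} | {S0,S1,S2,S4,S5} | {S9}.

3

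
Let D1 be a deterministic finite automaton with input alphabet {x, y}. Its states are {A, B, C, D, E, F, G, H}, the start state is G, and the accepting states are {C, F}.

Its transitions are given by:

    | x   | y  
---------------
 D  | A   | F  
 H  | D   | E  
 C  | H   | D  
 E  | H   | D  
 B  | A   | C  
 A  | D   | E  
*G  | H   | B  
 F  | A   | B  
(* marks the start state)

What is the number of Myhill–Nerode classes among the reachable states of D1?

Initial partition by acceptance: {C,F} | {A,B,D,E,G,H}.
Split {A,B,D,E,G,H} by δ(·,y) → {A,E,G,H} and {B,D}.
Split {A,E,G,H} by δ(·,x) → {A,H} and {E,G}.
No further refinement is possible. Final partition (4 blocks): {C,F} | {A,H} | {B,D} | {E,G}.

4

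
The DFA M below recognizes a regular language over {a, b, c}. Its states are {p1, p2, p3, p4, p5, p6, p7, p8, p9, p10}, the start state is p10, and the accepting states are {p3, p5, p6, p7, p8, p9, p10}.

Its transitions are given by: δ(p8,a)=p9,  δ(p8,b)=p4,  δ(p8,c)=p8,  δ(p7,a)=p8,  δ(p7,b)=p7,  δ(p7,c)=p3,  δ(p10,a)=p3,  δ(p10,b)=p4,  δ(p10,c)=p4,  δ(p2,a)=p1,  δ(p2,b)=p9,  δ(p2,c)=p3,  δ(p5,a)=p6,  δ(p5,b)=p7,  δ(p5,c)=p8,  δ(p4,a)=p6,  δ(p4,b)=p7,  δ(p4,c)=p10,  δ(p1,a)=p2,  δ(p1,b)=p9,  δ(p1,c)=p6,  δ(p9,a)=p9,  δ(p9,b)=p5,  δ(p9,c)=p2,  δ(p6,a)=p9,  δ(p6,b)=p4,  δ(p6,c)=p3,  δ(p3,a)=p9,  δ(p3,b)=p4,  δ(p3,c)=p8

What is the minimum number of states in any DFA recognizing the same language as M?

Start with accepting vs non-accepting: {p3,p5,p6,p7,p8,p9,p10} | {p1,p2,p4}.
Split {p3,p5,p6,p7,p8,p9,p10} by δ(·,b) → {p3,p6,p8,p10} and {p5,p7,p9}.
On input a, block {p3,p6,p8,p10} splits into {p3,p6,p8} and {p10}.
Refine {p1,p2,p4} on symbol a: members go to different blocks, giving {p1,p2} and {p4}.
Refine {p5,p7,p9} on symbol a: members go to different blocks, giving {p5,p7} and {p9}.
Stable partition: {p3,p6,p8} | {p1,p2} | {p5,p7} | {p10} | {p4} | {p9} — 6 equivalence classes.

6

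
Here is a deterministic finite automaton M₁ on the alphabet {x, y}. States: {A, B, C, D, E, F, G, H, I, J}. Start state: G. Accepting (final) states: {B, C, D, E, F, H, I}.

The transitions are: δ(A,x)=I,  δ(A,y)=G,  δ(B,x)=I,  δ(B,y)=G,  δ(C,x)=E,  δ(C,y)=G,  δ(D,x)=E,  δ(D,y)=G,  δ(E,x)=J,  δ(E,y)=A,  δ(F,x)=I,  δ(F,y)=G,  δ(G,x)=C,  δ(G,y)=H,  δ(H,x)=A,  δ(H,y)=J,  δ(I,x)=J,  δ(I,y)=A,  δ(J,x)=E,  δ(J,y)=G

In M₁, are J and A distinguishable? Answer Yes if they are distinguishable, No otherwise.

No

First remove the unreachable states {B,D,F}; 7 states remain.
P0 = {C,E,H,I} | {A,G,J}.
Split {C,E,H,I} by δ(·,x) → {E,H,I} and {C}.
On input x, block {A,G,J} splits into {A,J} and {G}.
Stable partition: {E,H,I} | {A,J} | {C} | {G} — 4 equivalence classes.
J and A lie in the same block of the stable partition, so they are equivalent — no string distinguishes them.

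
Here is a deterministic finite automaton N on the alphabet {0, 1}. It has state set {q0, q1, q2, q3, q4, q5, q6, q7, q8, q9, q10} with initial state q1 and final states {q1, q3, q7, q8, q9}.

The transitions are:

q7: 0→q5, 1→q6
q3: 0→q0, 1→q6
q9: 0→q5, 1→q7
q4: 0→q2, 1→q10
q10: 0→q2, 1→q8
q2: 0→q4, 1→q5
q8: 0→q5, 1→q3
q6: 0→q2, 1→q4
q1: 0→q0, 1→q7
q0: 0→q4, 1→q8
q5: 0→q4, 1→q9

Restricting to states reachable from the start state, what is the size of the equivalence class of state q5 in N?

3

Start with accepting vs non-accepting: {q1,q3,q7,q8,q9} | {q0,q2,q4,q5,q6,q10}.
Refine {q1,q3,q7,q8,q9} on symbol 1: members go to different blocks, giving {q1,q8,q9} and {q3,q7}.
On input 1, block {q0,q2,q4,q5,q6,q10} splits into {q0,q5,q10} and {q2,q4,q6}.
Refine {q2,q4,q6} on symbol 1: members go to different blocks, giving {q2,q4} and {q6}.
The partition is now stable with 5 blocks: {q1,q8,q9} | {q0,q5,q10} | {q3,q7} | {q2,q4} | {q6}.
State q5 belongs to the block {q0,q5,q10}, which has 3 states.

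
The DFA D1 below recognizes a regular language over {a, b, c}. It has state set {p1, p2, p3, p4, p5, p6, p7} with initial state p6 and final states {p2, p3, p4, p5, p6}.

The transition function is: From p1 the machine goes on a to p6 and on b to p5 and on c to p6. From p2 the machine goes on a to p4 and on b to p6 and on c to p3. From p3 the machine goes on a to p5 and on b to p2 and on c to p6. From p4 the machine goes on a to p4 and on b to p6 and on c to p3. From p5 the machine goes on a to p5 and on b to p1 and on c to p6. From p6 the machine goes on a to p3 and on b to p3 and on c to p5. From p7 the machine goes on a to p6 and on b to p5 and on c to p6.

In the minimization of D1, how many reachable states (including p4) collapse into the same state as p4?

2

First remove the unreachable states {p7}; 6 states remain.
P0 = {p2,p3,p4,p5,p6} | {p1}.
Refine {p2,p3,p4,p5,p6} on symbol b: members go to different blocks, giving {p2,p3,p4,p6} and {p5}.
On input a, block {p2,p3,p4,p6} splits into {p2,p4,p6} and {p3}.
Split {p2,p4,p6} by δ(·,a) → {p2,p4} and {p6}.
Stable partition: {p2,p4} | {p1} | {p5} | {p3} | {p6} — 5 equivalence classes.
State p4 belongs to the block {p2,p4}, which has 2 states.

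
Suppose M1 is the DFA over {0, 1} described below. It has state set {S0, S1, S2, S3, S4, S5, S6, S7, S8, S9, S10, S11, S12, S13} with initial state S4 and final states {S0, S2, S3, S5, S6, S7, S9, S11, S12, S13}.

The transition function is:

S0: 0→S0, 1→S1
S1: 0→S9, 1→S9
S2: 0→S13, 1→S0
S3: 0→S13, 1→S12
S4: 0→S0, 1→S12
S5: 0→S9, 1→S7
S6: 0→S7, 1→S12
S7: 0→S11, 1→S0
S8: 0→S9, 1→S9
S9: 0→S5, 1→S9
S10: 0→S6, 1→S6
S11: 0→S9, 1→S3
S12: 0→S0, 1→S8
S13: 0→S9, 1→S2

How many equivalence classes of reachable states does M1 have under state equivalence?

Reachable states from the start: {S0,S1,S2,S3,S4,S5,S7,S8,S9,S11,S12,S13}. Unreachable: {S6,S10} — drop them.
Initial partition by acceptance: {S0,S2,S3,S5,S7,S9,S11,S12,S13} | {S1,S4,S8}.
Split {S0,S2,S3,S5,S7,S9,S11,S12,S13} by δ(·,1) → {S2,S3,S5,S7,S9,S11,S13} and {S0,S12}.
On input 1, block {S2,S3,S5,S7,S9,S11,S13} splits into {S5,S9,S11,S13} and {S2,S3,S7}.
Split {S5,S9,S11,S13} by δ(·,1) → {S5,S11,S13} and {S9}.
Split {S1,S4,S8} by δ(·,0) → {S1,S8} and {S4}.
The partition is now stable with 6 blocks: {S5,S11,S13} | {S1,S8} | {S0,S12} | {S2,S3,S7} | {S9} | {S4}.

6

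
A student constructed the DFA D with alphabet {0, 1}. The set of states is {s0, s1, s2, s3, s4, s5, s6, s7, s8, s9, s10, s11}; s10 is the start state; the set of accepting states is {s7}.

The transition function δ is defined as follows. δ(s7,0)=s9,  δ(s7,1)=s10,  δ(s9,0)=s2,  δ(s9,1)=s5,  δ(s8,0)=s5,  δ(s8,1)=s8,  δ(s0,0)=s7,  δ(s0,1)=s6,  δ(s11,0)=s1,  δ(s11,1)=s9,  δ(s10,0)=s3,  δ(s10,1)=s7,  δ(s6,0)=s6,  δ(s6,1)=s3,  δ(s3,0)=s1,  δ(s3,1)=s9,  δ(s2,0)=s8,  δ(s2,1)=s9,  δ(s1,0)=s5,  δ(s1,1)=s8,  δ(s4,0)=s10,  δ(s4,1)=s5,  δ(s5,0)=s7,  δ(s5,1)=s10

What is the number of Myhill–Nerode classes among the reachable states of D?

6

States {s0,s4,s6,s11} cannot be reached from the start state, so discard them.
Initial partition by acceptance: {s7} | {s1,s2,s3,s5,s8,s9,s10}.
Refine {s1,s2,s3,s5,s8,s9,s10} on symbol 0: members go to different blocks, giving {s1,s2,s3,s8,s9,s10} and {s5}.
Split {s1,s2,s3,s8,s9,s10} by δ(·,0) → {s2,s3,s9,s10} and {s1,s8}.
On input 0, block {s2,s3,s9,s10} splits into {s2,s3} and {s9,s10}.
On input 1, block {s9,s10} splits into {s9} and {s10}.
Stable partition: {s7} | {s2,s3} | {s5} | {s1,s8} | {s9} | {s10} — 6 equivalence classes.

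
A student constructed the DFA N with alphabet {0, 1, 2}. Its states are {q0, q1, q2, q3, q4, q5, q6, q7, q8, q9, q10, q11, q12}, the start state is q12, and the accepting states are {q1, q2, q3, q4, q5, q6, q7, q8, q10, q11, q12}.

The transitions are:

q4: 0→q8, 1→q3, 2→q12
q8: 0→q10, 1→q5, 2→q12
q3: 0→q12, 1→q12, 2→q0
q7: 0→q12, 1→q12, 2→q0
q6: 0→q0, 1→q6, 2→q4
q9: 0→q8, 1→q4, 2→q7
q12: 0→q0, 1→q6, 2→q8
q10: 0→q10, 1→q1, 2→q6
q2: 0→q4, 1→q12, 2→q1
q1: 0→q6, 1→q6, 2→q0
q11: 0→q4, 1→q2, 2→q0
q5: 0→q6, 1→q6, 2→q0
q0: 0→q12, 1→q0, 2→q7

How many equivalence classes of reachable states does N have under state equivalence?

First remove the unreachable states {q2,q9,q11}; 10 states remain.
P0 = {q1,q3,q4,q5,q6,q7,q8,q10,q12} | {q0}.
On input 0, block {q1,q3,q4,q5,q6,q7,q8,q10,q12} splits into {q1,q3,q4,q5,q7,q8,q10} and {q6,q12}.
On input 0, block {q1,q3,q4,q5,q7,q8,q10} splits into {q1,q3,q5,q7} and {q4,q8,q10}.
The partition is now stable with 4 blocks: {q1,q3,q5,q7} | {q0} | {q6,q12} | {q4,q8,q10}.

4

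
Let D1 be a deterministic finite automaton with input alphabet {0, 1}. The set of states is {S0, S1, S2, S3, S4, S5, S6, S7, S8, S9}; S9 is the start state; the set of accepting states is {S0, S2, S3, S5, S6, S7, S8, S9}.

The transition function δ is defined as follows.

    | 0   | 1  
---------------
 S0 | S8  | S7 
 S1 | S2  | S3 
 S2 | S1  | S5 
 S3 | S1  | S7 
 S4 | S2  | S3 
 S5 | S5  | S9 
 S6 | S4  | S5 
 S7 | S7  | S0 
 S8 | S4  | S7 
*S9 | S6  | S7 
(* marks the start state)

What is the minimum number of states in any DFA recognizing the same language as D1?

4

Every state is reachable, so we keep all 10.
P0 = {S0,S2,S3,S5,S6,S7,S8,S9} | {S1,S4}.
Refine {S0,S2,S3,S5,S6,S7,S8,S9} on symbol 0: members go to different blocks, giving {S0,S5,S7,S9} and {S2,S3,S6,S8}.
Split {S0,S5,S7,S9} by δ(·,0) → {S0,S9} and {S5,S7}.
Stable partition: {S0,S9} | {S1,S4} | {S2,S3,S6,S8} | {S5,S7} — 4 equivalence classes.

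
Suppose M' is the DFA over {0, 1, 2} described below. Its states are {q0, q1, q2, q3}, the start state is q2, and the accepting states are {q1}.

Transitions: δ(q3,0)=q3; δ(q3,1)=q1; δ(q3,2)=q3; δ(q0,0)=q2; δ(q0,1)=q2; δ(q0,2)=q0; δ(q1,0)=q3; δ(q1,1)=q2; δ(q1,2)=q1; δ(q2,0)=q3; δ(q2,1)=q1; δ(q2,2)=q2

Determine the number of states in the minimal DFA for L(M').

Reachable states from the start: {q1,q2,q3}. Unreachable: {q0} — drop them.
Start with accepting vs non-accepting: {q1} | {q2,q3}.
The partition is now stable with 2 blocks: {q1} | {q2,q3}.

2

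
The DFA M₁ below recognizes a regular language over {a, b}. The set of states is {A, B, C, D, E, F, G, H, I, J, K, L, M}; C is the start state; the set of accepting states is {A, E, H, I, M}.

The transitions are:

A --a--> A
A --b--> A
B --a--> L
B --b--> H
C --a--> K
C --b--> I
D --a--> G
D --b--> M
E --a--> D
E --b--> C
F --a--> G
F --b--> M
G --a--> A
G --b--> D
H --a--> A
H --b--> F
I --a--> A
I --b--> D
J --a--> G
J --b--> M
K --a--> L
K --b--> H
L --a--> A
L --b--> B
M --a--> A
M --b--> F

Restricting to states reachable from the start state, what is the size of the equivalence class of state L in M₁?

Reachable states from the start: {A,B,C,D,F,G,H,I,K,L,M}. Unreachable: {E,J} — drop them.
Start with accepting vs non-accepting: {A,H,I,M} | {B,C,D,F,G,K,L}.
On input b, block {A,H,I,M} splits into {H,I,M} and {A}.
Split {B,C,D,F,G,K,L} by δ(·,a) → {B,C,D,F,K} and {G,L}.
On input a, block {B,C,D,F,K} splits into {B,D,F,K} and {C}.
Stable partition: {H,I,M} | {B,D,F,K} | {A} | {G,L} | {C} — 5 equivalence classes.
State L belongs to the block {G,L}, which has 2 states.

2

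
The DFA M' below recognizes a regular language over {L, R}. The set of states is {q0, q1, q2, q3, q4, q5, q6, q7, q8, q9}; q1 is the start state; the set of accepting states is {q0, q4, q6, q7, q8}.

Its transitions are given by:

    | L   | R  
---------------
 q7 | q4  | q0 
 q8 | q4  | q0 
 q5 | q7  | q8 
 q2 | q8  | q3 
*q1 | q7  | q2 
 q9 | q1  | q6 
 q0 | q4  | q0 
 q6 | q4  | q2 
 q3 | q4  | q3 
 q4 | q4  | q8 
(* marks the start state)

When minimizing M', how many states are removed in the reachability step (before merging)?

3

No path from q1 leads to q5, q6, q9; the other 7 states are all reachable.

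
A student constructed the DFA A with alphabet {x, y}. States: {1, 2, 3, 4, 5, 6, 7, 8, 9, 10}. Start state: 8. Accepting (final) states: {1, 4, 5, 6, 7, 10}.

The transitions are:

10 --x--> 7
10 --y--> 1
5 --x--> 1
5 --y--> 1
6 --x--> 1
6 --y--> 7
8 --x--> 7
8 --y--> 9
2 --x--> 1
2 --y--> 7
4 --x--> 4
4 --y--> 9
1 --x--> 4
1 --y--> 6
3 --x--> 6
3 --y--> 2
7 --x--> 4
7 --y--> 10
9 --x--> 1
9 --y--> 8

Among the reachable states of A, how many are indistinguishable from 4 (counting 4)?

1

States {2,3,5} cannot be reached from the start state, so discard them.
Start with accepting vs non-accepting: {1,4,6,7,10} | {8,9}.
Refine {1,4,6,7,10} on symbol y: members go to different blocks, giving {1,6,7,10} and {4}.
Split {1,6,7,10} by δ(·,x) → {1,7} and {6,10}.
Stable partition: {1,7} | {8,9} | {4} | {6,10} — 4 equivalence classes.
State 4 belongs to the block {4}, which has 1 states.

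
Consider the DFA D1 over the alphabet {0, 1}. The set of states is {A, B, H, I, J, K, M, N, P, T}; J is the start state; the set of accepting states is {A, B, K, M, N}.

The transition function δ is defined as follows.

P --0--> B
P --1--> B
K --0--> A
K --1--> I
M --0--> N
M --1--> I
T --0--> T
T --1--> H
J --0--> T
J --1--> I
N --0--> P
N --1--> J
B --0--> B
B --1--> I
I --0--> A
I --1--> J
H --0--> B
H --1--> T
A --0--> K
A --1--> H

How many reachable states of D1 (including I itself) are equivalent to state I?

First remove the unreachable states {M,N,P}; 7 states remain.
P0 = {A,B,K} | {H,I,J,T}.
Refine {H,I,J,T} on symbol 0: members go to different blocks, giving {J,T} and {H,I}.
The partition is now stable with 3 blocks: {A,B,K} | {J,T} | {H,I}.
State I belongs to the block {H,I}, which has 2 states.

2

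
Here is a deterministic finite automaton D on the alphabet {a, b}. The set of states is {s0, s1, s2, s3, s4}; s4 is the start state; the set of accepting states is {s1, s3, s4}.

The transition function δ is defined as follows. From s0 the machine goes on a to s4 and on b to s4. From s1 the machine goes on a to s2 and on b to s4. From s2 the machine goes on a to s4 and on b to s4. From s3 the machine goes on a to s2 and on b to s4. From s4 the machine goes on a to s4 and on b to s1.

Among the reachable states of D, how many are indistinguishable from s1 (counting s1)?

States {s0,s3} cannot be reached from the start state, so discard them.
Initial partition by acceptance: {s1,s4} | {s2}.
Refine {s1,s4} on symbol a: members go to different blocks, giving {s1} and {s4}.
No further refinement is possible. Final partition (3 blocks): {s1} | {s2} | {s4}.
State s1 belongs to the block {s1}, which has 1 states.

1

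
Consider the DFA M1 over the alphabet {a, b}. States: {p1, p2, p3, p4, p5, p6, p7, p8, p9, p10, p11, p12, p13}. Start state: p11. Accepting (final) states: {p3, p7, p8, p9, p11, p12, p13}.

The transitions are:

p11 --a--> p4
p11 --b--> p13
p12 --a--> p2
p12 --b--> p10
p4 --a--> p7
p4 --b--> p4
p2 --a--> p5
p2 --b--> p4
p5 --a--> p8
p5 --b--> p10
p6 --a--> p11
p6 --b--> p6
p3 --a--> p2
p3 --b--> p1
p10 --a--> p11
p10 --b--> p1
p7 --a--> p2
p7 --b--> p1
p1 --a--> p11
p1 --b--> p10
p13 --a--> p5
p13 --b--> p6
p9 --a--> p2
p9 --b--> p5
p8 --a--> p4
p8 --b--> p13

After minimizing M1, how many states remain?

6

Reachable states from the start: {p1,p2,p4,p5,p6,p7,p8,p10,p11,p13}. Unreachable: {p3,p9,p12} — drop them.
P0 = {p7,p8,p11,p13} | {p1,p2,p4,p5,p6,p10}.
On input b, block {p7,p8,p11,p13} splits into {p7,p13} and {p8,p11}.
On input a, block {p1,p2,p4,p5,p6,p10} splits into {p1,p5,p6,p10} and {p2} and {p4}.
Split {p7,p13} by δ(·,a) → {p7} and {p13}.
No further refinement is possible. Final partition (6 blocks): {p7} | {p1,p5,p6,p10} | {p8,p11} | {p2} | {p4} | {p13}.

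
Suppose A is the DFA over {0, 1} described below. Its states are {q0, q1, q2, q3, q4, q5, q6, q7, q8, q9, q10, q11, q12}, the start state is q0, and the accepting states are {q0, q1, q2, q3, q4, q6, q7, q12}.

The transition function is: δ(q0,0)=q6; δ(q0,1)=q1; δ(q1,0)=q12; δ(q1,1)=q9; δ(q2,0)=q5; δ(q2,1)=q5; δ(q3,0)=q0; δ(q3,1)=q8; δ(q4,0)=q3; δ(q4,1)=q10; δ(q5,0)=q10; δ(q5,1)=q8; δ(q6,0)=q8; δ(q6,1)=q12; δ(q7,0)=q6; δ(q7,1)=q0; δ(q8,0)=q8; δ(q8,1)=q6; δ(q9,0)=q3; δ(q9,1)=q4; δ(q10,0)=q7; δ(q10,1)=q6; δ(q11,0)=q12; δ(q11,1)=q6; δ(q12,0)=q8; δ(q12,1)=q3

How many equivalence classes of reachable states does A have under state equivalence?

Reachable states from the start: {q0,q1,q3,q4,q6,q7,q8,q9,q10,q12}. Unreachable: {q2,q5,q11} — drop them.
Initial partition by acceptance: {q0,q1,q3,q4,q6,q7,q12} | {q8,q9,q10}.
Refine {q0,q1,q3,q4,q6,q7,q12} on symbol 0: members go to different blocks, giving {q0,q1,q3,q4,q7} and {q6,q12}.
Split {q0,q1,q3,q4,q7} by δ(·,0) → {q0,q1,q7} and {q3,q4}.
On input 1, block {q0,q1,q7} splits into {q0,q7} and {q1}.
On input 1, block {q0,q7} splits into {q0} and {q7}.
On input 0, block {q8,q9,q10} splits into {q8} and {q9} and {q10}.
Split {q6,q12} by δ(·,1) → {q6} and {q12}.
Split {q3,q4} by δ(·,0) → {q3} and {q4}.
Stable partition: {q0} | {q8} | {q6} | {q3} | {q1} | {q7} | {q9} | {q10} | {q12} | {q4} — 10 equivalence classes.

10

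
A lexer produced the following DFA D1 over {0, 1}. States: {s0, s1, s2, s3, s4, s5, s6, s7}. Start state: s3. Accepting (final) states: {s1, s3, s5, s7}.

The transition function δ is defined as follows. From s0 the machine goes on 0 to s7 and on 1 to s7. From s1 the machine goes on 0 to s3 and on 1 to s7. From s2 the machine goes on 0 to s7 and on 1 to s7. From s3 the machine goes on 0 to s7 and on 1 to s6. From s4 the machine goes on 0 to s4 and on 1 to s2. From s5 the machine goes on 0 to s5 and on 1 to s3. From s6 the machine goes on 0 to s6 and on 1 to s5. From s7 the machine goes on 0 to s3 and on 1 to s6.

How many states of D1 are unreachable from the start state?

4

No path from s3 leads to s0, s1, s2, s4; the other 4 states are all reachable.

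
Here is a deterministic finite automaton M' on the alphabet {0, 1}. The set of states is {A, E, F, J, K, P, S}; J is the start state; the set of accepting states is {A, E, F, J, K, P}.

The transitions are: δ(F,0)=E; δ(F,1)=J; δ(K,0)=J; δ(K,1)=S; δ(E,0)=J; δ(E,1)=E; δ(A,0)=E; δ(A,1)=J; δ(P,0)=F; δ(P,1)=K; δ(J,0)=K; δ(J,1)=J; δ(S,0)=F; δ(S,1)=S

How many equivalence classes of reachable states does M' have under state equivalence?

States {A,P} cannot be reached from the start state, so discard them.
P0 = {E,F,J,K} | {S}.
On input 1, block {E,F,J,K} splits into {E,F,J} and {K}.
On input 0, block {E,F,J} splits into {E,F} and {J}.
On input 0, block {E,F} splits into {E} and {F}.
Stable partition: {E} | {S} | {K} | {J} | {F} — 5 equivalence classes.

5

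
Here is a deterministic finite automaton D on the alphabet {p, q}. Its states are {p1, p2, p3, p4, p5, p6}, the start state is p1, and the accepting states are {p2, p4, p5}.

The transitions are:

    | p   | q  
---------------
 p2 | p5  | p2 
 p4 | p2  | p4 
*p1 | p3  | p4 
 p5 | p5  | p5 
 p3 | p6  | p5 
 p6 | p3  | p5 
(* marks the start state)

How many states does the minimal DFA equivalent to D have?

All states are reachable from the start state.
Initial partition by acceptance: {p2,p4,p5} | {p1,p3,p6}.
Stable partition: {p2,p4,p5} | {p1,p3,p6} — 2 equivalence classes.

2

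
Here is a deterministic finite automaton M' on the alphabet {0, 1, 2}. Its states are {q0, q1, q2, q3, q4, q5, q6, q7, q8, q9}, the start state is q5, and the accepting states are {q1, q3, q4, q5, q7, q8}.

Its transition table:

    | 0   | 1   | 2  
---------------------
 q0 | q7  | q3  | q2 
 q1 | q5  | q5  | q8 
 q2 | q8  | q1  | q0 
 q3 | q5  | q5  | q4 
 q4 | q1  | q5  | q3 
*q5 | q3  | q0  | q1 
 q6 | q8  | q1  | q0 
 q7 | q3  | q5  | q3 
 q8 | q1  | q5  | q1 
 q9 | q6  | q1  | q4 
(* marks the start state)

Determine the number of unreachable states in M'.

2

BFS from q5 reaches {q0, q1, q2, q3, q4, q5, q7, q8}; the 2 state(s) q6, q9 are never visited.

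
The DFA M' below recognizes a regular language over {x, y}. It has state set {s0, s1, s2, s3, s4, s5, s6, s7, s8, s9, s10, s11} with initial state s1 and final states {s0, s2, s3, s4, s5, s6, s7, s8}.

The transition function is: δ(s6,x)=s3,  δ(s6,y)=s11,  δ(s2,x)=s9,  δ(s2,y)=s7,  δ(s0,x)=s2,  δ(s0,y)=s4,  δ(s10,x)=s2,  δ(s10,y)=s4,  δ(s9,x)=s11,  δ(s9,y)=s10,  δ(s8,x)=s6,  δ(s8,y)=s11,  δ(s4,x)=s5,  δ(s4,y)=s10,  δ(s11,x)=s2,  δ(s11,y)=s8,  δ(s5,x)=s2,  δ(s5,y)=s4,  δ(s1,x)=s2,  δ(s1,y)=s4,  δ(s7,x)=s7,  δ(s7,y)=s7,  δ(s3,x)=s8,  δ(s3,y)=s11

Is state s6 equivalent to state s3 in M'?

States {s0} cannot be reached from the start state, so discard them.
P0 = {s2,s3,s4,s5,s6,s7,s8} | {s1,s9,s10,s11}.
On input x, block {s2,s3,s4,s5,s6,s7,s8} splits into {s3,s4,s5,s6,s7,s8} and {s2}.
Split {s3,s4,s5,s6,s7,s8} by δ(·,x) → {s3,s4,s6,s7,s8} and {s5}.
On input x, block {s3,s4,s6,s7,s8} splits into {s3,s6,s7,s8} and {s4}.
Refine {s3,s6,s7,s8} on symbol y: members go to different blocks, giving {s3,s6,s8} and {s7}.
Split {s1,s9,s10,s11} by δ(·,x) → {s1,s10,s11} and {s9}.
Refine {s1,s10,s11} on symbol y: members go to different blocks, giving {s1,s10} and {s11}.
The partition is now stable with 8 blocks: {s3,s6,s8} | {s1,s10} | {s2} | {s5} | {s4} | {s7} | {s9} | {s11}.
s6 and s3 lie in the same block of the stable partition, so they are equivalent — no string distinguishes them.

Yes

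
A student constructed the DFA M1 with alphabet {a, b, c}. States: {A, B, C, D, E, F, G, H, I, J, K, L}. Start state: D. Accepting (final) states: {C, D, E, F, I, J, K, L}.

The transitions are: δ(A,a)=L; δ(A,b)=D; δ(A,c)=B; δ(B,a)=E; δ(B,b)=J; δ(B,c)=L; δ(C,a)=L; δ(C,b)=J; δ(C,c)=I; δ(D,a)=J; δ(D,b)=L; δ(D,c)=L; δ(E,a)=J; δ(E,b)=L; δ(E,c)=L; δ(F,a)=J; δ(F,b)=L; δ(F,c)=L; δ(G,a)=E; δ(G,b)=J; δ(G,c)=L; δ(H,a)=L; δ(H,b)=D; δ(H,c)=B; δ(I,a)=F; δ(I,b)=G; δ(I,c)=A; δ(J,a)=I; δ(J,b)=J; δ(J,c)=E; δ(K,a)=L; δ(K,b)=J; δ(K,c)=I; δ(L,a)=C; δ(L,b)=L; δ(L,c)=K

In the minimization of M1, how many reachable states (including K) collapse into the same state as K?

Reachable states from the start: {A,B,C,D,E,F,G,I,J,K,L}. Unreachable: {H} — drop them.
Initial partition by acceptance: {C,D,E,F,I,J,K,L} | {A,B,G}.
On input b, block {C,D,E,F,I,J,K,L} splits into {C,D,E,F,J,K,L} and {I}.
On input a, block {C,D,E,F,J,K,L} splits into {C,D,E,F,K,L} and {J}.
On input a, block {C,D,E,F,K,L} splits into {C,K,L} and {D,E,F}.
On input b, block {C,K,L} splits into {C,K} and {L}.
Split {A,B,G} by δ(·,a) → {B,G} and {A}.
Stable partition: {C,K} | {B,G} | {I} | {J} | {D,E,F} | {L} | {A} — 7 equivalence classes.
State K belongs to the block {C,K}, which has 2 states.

2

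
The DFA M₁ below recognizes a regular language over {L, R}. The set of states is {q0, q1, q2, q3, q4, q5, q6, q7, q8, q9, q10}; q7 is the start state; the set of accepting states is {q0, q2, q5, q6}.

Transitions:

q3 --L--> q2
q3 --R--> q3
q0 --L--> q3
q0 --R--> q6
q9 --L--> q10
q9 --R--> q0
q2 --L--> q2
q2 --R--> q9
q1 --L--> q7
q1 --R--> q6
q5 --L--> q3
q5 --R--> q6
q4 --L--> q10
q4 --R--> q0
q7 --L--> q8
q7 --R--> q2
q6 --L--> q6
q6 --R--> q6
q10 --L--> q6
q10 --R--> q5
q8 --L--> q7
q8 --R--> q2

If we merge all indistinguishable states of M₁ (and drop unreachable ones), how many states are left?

First remove the unreachable states {q1,q4}; 9 states remain.
Start with accepting vs non-accepting: {q0,q2,q5,q6} | {q3,q7,q8,q9,q10}.
Split {q0,q2,q5,q6} by δ(·,L) → {q0,q5} and {q2,q6}.
Refine {q3,q7,q8,q9,q10} on symbol L: members go to different blocks, giving {q7,q8,q9} and {q3,q10}.
Refine {q7,q8,q9} on symbol L: members go to different blocks, giving {q7,q8} and {q9}.
Refine {q2,q6} on symbol R: members go to different blocks, giving {q2} and {q6}.
Split {q3,q10} by δ(·,L) → {q3} and {q10}.
No further refinement is possible. Final partition (7 blocks): {q0,q5} | {q7,q8} | {q2} | {q3} | {q9} | {q6} | {q10}.

7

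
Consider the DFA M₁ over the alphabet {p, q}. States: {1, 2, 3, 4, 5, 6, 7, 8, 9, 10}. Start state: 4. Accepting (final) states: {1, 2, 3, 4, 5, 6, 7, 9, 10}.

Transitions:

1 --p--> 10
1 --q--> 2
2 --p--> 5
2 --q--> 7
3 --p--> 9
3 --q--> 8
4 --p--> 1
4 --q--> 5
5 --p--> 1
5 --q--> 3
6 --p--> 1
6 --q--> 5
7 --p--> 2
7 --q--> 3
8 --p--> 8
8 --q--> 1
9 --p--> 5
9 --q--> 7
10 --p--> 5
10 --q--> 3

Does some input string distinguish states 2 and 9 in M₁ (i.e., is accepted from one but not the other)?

No

First remove the unreachable states {6}; 9 states remain.
P0 = {1,2,3,4,5,7,9,10} | {8}.
On input q, block {1,2,3,4,5,7,9,10} splits into {1,2,4,5,7,9,10} and {3}.
Refine {1,2,4,5,7,9,10} on symbol q: members go to different blocks, giving {1,2,4,9} and {5,7,10}.
On input p, block {1,2,4,9} splits into {1,2,9} and {4}.
Split {1,2,9} by δ(·,q) → {2,9} and {1}.
Refine {5,7,10} on symbol p: members go to different blocks, giving {5} and {7} and {10}.
Stable partition: {2,9} | {8} | {3} | {5} | {4} | {1} | {7} | {10} — 8 equivalence classes.
2 and 9 lie in the same block of the stable partition, so they are equivalent — no string distinguishes them.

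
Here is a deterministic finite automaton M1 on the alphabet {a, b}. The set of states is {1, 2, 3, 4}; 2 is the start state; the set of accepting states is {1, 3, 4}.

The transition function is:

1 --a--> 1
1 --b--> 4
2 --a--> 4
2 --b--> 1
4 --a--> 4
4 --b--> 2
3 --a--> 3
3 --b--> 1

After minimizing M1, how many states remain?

First remove the unreachable states {3}; 3 states remain.
P0 = {1,4} | {2}.
On input b, block {1,4} splits into {1} and {4}.
No further refinement is possible. Final partition (3 blocks): {1} | {2} | {4}.

3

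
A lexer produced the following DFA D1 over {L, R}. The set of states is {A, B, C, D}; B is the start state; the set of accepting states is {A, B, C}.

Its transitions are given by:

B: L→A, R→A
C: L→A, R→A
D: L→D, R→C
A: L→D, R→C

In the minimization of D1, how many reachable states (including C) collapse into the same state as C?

Start with accepting vs non-accepting: {A,B,C} | {D}.
On input L, block {A,B,C} splits into {B,C} and {A}.
The partition is now stable with 3 blocks: {B,C} | {D} | {A}.
State C belongs to the block {B,C}, which has 2 states.

2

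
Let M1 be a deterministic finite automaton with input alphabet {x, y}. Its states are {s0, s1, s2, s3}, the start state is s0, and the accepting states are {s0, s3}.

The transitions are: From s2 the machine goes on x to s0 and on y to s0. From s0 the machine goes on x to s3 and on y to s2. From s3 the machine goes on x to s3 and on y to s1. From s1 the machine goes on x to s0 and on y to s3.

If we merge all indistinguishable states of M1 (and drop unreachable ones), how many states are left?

Every state is reachable, so we keep all 4.
Initial partition by acceptance: {s0,s3} | {s1,s2}.
No further refinement is possible. Final partition (2 blocks): {s0,s3} | {s1,s2}.

2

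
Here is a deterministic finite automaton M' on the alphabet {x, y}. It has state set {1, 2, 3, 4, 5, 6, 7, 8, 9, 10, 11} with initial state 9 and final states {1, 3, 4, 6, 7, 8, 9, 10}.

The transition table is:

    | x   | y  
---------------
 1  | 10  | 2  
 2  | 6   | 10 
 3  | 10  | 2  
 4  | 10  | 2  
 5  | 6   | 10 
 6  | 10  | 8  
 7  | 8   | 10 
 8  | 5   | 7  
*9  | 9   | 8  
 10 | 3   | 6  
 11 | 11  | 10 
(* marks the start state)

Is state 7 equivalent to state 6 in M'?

First remove the unreachable states {1,4,11}; 8 states remain.
Initial partition by acceptance: {3,6,7,8,9,10} | {2,5}.
On input x, block {3,6,7,8,9,10} splits into {3,6,7,9,10} and {8}.
On input x, block {3,6,7,9,10} splits into {3,6,9,10} and {7}.
Split {3,6,9,10} by δ(·,y) → {6,9} and {3} and {10}.
Refine {6,9} on symbol x: members go to different blocks, giving {6} and {9}.
No further refinement is possible. Final partition (7 blocks): {6} | {2,5} | {8} | {7} | {3} | {10} | {9}.
7 and 6 end up in different blocks, so they are distinguishable. For instance, the string 'xx' is accepted from only 6.

No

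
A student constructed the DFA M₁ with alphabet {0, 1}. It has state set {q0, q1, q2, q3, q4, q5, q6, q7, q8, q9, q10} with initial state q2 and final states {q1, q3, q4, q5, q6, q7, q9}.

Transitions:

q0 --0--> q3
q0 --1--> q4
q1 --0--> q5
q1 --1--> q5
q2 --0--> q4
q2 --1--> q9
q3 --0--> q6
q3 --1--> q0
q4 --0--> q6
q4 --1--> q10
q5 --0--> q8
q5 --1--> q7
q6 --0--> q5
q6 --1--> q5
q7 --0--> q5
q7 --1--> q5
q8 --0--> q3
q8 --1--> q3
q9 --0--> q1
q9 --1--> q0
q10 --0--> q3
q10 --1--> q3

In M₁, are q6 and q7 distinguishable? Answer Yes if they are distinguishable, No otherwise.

No

Every state is reachable, so we keep all 11.
Initial partition by acceptance: {q1,q3,q4,q5,q6,q7,q9} | {q0,q2,q8,q10}.
Refine {q1,q3,q4,q5,q6,q7,q9} on symbol 0: members go to different blocks, giving {q1,q3,q4,q6,q7,q9} and {q5}.
On input 0, block {q1,q3,q4,q6,q7,q9} splits into {q1,q6,q7} and {q3,q4,q9}.
No further refinement is possible. Final partition (4 blocks): {q1,q6,q7} | {q0,q2,q8,q10} | {q5} | {q3,q4,q9}.
q6 and q7 lie in the same block of the stable partition, so they are equivalent — no string distinguishes them.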